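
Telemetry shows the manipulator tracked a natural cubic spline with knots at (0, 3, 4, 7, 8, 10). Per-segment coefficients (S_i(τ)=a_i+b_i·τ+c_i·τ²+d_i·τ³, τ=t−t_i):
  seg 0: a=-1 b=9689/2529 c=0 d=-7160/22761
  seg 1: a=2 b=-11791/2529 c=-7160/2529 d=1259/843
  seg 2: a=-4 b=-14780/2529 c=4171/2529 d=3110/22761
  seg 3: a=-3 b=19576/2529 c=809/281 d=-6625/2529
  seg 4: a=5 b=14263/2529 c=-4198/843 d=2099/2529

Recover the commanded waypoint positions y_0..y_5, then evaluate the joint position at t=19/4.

y_0 = S_0(0) = a_0 = -1
y_1 = S_1(0) = a_1 = 2
y_2 = S_2(0) = a_2 = -4
y_3 = S_3(0) = a_3 = -3
y_4 = S_4(0) = a_4 = 5
y_5 = S_4(2) = 3
t_q=19/4 is in segment 2 (τ=3/4); S_2(τ)=-66521/8992

y_0=-1 y_1=2 y_2=-4 y_3=-3 y_4=5 y_5=3
S(19/4) = -66521/8992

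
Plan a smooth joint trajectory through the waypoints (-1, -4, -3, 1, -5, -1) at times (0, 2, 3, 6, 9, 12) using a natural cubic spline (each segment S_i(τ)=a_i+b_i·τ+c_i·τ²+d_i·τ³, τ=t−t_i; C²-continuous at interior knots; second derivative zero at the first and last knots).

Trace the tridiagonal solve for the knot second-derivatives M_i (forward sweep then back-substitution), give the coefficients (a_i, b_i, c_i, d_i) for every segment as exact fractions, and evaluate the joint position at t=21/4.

Δ: Δ0=-3/2, Δ1=1, Δ2=4/3, Δ3=-2, Δ4=4/3
row 1: diag=6, rhs=15; c'=1/6, d'=5/2
row 2: denom=8−1·1/6=47/6; d'=(2−1·5/2)/(47/6)=-3/47
row 3: denom=12−3·18/47=510/47; d'=(-20−3·-3/47)/(510/47)=-931/510
row 4: denom=12−3·47/170=1899/170; d'=(20−3·-931/510)/(1899/170)=4331/1899
back: M4=4331/1899
back: M3=-931/510−47/170·4331/1899=-4664/1899
back: M2=-3/47−18/47·-4664/1899=185/211
back: M1=5/2−1/6·185/211=1490/633
M: M0=0, M1=1490/633, M2=185/211, M3=-4664/1899, M4=4331/1899, M5=0
seg 0: a=-1, c=M0/2=0, d=(M1−M0)/(6·2)=745/3798, b=Δ0−h0·(2M0+M1)/6=-8677/3798
seg 1: a=-4, c=M1/2=745/633, d=(M2−M1)/(6·1)=-935/3798, b=Δ1−h1·(2M1+M2)/6=263/3798
seg 2: a=-3, c=M2/2=185/422, d=(M3−M2)/(6·3)=-6329/34182, b=Δ2−h2·(2M2+M3)/6=3199/1899
seg 3: a=1, c=M3/2=-2332/1899, d=(M4−M3)/(6·3)=8995/34182, b=Δ3−h3·(2M3+M4)/6=-2599/3798
seg 4: a=-5, c=M4/2=4331/3798, d=(M5−M4)/(6·3)=-4331/34182, b=Δ4−h4·(2M4+M5)/6=-1799/1899
t_q=21/4 → seg 2, τ=9/4; S=-3+3199/1899·τ+185/422·τ²+-6329/34182·τ³=24323/27008

  seg 0: a=-1 b=-8677/3798 c=0 d=745/3798
  seg 1: a=-4 b=263/3798 c=745/633 d=-935/3798
  seg 2: a=-3 b=3199/1899 c=185/422 d=-6329/34182
  seg 3: a=1 b=-2599/3798 c=-2332/1899 d=8995/34182
  seg 4: a=-5 b=-1799/1899 c=4331/3798 d=-4331/34182
S(21/4) = 24323/27008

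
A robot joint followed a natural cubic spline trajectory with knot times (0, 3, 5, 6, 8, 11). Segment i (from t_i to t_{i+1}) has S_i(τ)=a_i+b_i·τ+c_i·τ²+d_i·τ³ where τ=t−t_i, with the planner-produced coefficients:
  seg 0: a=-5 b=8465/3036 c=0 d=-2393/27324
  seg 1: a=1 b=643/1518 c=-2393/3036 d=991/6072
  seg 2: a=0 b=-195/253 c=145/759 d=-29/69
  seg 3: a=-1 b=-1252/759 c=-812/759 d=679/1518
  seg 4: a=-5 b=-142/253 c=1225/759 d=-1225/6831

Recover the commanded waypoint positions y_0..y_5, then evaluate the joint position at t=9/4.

y_0=-5 y_1=1 y_2=0 y_3=-1 y_4=-5 y_5=3
S(9/4) = 17869/64768

y_0 = S_0(0) = a_0 = -5
y_1 = S_1(0) = a_1 = 1
y_2 = S_2(0) = a_2 = 0
y_3 = S_3(0) = a_3 = -1
y_4 = S_4(0) = a_4 = -5
y_5 = S_4(3) = 3
t_q=9/4 is in segment 0 (τ=9/4); S_0(τ)=17869/64768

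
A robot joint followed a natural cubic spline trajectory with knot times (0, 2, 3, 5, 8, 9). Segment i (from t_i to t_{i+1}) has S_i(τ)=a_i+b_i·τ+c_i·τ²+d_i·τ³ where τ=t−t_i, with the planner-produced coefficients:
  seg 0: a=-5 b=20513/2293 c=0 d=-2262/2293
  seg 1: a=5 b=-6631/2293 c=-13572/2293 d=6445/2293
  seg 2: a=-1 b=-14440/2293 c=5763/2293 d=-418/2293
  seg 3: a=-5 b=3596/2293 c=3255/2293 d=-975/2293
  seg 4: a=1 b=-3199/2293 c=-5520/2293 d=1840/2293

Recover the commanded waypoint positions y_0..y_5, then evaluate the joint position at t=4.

y_0 = S_0(0) = a_0 = -5
y_1 = S_1(0) = a_1 = 5
y_2 = S_2(0) = a_2 = -1
y_3 = S_3(0) = a_3 = -5
y_4 = S_4(0) = a_4 = 1
y_5 = S_4(1) = -2
t_q=4 is in segment 2 (τ=1); S_2(τ)=-11388/2293

y_0=-5 y_1=5 y_2=-1 y_3=-5 y_4=1 y_5=-2
S(4) = -11388/2293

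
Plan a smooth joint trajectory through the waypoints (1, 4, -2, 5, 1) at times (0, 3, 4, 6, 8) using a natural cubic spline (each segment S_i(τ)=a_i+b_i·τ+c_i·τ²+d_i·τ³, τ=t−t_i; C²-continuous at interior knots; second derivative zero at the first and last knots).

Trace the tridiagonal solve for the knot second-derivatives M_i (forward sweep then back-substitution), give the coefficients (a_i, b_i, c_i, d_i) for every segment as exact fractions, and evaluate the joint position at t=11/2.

Δ: Δ0=1, Δ1=-6, Δ2=7/2, Δ3=-2
row 1: diag=8, rhs=-42; c'=1/8, d'=-21/4
row 2: denom=6−1·1/8=47/8; d'=(57−1·-21/4)/(47/8)=498/47
row 3: denom=8−2·16/47=344/47; d'=(-33−2·498/47)/(344/47)=-2547/344
back: M3=-2547/344
back: M2=498/47−16/47·-2547/344=564/43
back: M1=-21/4−1/8·564/43=-1185/172
M: M0=0, M1=-1185/172, M2=564/43, M3=-2547/344, M4=0
seg 0: a=1, c=M0/2=0, d=(M1−M0)/(6·3)=-395/1032, b=Δ0−h0·(2M0+M1)/6=1529/344
seg 1: a=4, c=M1/2=-1185/344, d=(M2−M1)/(6·1)=1147/344, b=Δ1−h1·(2M1+M2)/6=-1013/172
seg 2: a=-2, c=M2/2=282/43, d=(M3−M2)/(6·2)=-2353/1376, b=Δ2−h2·(2M2+M3)/6=-955/344
seg 3: a=5, c=M3/2=-2547/688, d=(M4−M3)/(6·2)=849/1376, b=Δ3−h3·(2M3+M4)/6=505/172
t_q=11/2 → seg 2, τ=3/2; S=-2+-955/344·τ+282/43·τ²+-2353/1376·τ³=31045/11008

  seg 0: a=1 b=1529/344 c=0 d=-395/1032
  seg 1: a=4 b=-1013/172 c=-1185/344 d=1147/344
  seg 2: a=-2 b=-955/344 c=282/43 d=-2353/1376
  seg 3: a=5 b=505/172 c=-2547/688 d=849/1376
S(11/2) = 31045/11008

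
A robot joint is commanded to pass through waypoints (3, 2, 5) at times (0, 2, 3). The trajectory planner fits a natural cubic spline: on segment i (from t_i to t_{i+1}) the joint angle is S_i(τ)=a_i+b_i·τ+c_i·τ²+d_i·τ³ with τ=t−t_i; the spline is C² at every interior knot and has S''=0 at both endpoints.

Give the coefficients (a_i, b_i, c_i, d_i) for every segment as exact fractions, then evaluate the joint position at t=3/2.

  seg 0: a=3 b=-5/3 c=0 d=7/24
  seg 1: a=2 b=11/6 c=7/4 d=-7/12
S(3/2) = 95/64

Δ: Δ0=-1/2, Δ1=3
row 1: diag=6, rhs=21; c'=1/6, d'=7/2
back: M1=7/2
M: M0=0, M1=7/2, M2=0
seg 0: a=3, c=M0/2=0, d=(M1−M0)/(6·2)=7/24, b=Δ0−h0·(2M0+M1)/6=-5/3
seg 1: a=2, c=M1/2=7/4, d=(M2−M1)/(6·1)=-7/12, b=Δ1−h1·(2M1+M2)/6=11/6
t_q=3/2 → seg 0, τ=3/2; S=3+-5/3·τ+0·τ²+7/24·τ³=95/64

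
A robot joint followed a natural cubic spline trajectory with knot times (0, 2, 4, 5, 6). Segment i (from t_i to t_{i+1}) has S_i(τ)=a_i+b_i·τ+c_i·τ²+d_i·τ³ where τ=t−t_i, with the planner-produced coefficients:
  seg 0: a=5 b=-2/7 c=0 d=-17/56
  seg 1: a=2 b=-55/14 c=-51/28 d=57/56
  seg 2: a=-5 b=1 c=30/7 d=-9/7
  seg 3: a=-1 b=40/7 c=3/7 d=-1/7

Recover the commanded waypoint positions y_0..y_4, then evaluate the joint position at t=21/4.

y_0=5 y_1=2 y_2=-5 y_3=-1 y_4=5
S(21/4) = 29/64

y_0 = S_0(0) = a_0 = 5
y_1 = S_1(0) = a_1 = 2
y_2 = S_2(0) = a_2 = -5
y_3 = S_3(0) = a_3 = -1
y_4 = S_3(1) = 5
t_q=21/4 is in segment 3 (τ=1/4); S_3(τ)=29/64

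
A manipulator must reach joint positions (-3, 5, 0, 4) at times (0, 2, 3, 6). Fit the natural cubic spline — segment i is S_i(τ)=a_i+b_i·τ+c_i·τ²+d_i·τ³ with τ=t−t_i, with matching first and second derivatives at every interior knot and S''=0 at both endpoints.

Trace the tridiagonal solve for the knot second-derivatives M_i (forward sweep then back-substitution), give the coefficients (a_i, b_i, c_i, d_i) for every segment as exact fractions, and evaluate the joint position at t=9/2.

Δ: Δ0=4, Δ1=-5, Δ2=4/3
row 1: diag=6, rhs=-54; c'=1/6, d'=-9
row 2: denom=8−1·1/6=47/6; d'=(38−1·-9)/(47/6)=6
back: M2=6
back: M1=-9−1/6·6=-10
M: M0=0, M1=-10, M2=6, M3=0
seg 0: a=-3, c=M0/2=0, d=(M1−M0)/(6·2)=-5/6, b=Δ0−h0·(2M0+M1)/6=22/3
seg 1: a=5, c=M1/2=-5, d=(M2−M1)/(6·1)=8/3, b=Δ1−h1·(2M1+M2)/6=-8/3
seg 2: a=0, c=M2/2=3, d=(M3−M2)/(6·3)=-1/3, b=Δ2−h2·(2M2+M3)/6=-14/3
t_q=9/2 → seg 2, τ=3/2; S=0+-14/3·τ+3·τ²+-1/3·τ³=-11/8

  seg 0: a=-3 b=22/3 c=0 d=-5/6
  seg 1: a=5 b=-8/3 c=-5 d=8/3
  seg 2: a=0 b=-14/3 c=3 d=-1/3
S(9/2) = -11/8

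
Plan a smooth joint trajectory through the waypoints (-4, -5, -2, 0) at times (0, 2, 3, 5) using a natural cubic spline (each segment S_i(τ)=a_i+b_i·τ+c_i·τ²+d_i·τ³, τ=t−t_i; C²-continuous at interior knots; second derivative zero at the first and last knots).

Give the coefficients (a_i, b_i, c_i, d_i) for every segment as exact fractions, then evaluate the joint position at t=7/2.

  seg 0: a=-4 b=-127/70 c=0 d=23/70
  seg 1: a=-5 b=149/70 c=69/35 d=-11/10
  seg 2: a=-2 b=97/35 c=-93/70 d=31/140
S(7/2) = -147/160

Δ: Δ0=-1/2, Δ1=3, Δ2=1
row 1: diag=6, rhs=21; c'=1/6, d'=7/2
row 2: denom=6−1·1/6=35/6; d'=(-12−1·7/2)/(35/6)=-93/35
back: M2=-93/35
back: M1=7/2−1/6·-93/35=138/35
M: M0=0, M1=138/35, M2=-93/35, M3=0
seg 0: a=-4, c=M0/2=0, d=(M1−M0)/(6·2)=23/70, b=Δ0−h0·(2M0+M1)/6=-127/70
seg 1: a=-5, c=M1/2=69/35, d=(M2−M1)/(6·1)=-11/10, b=Δ1−h1·(2M1+M2)/6=149/70
seg 2: a=-2, c=M2/2=-93/70, d=(M3−M2)/(6·2)=31/140, b=Δ2−h2·(2M2+M3)/6=97/35
t_q=7/2 → seg 2, τ=1/2; S=-2+97/35·τ+-93/70·τ²+31/140·τ³=-147/160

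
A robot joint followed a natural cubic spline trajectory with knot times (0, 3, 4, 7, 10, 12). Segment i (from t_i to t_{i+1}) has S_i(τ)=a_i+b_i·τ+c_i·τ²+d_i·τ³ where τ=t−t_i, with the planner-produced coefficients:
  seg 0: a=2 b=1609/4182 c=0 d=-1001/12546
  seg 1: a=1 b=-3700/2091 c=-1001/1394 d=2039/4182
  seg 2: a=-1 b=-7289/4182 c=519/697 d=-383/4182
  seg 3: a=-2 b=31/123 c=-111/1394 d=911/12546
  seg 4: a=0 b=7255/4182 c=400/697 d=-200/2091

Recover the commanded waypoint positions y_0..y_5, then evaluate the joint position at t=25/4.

y_0=2 y_1=1 y_2=-1 y_3=-2 y_4=0 y_5=5
S(25/4) = -195845/89216

y_0 = S_0(0) = a_0 = 2
y_1 = S_1(0) = a_1 = 1
y_2 = S_2(0) = a_2 = -1
y_3 = S_3(0) = a_3 = -2
y_4 = S_4(0) = a_4 = 0
y_5 = S_4(2) = 5
t_q=25/4 is in segment 2 (τ=9/4); S_2(τ)=-195845/89216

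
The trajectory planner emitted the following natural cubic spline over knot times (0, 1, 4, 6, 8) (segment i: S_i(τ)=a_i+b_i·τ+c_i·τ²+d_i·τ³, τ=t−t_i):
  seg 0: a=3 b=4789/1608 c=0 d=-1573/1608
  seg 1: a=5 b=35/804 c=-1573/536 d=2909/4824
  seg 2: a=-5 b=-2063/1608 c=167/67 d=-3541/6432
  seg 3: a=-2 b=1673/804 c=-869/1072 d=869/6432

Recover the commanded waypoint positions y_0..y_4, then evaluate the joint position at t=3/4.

y_0 = S_0(0) = a_0 = 3
y_1 = S_1(0) = a_1 = 5
y_2 = S_2(0) = a_2 = -5
y_3 = S_3(0) = a_3 = -2
y_4 = S_3(2) = 0
t_q=3/4 is in segment 0 (τ=3/4); S_0(τ)=165379/34304

y_0=3 y_1=5 y_2=-5 y_3=-2 y_4=0
S(3/4) = 165379/34304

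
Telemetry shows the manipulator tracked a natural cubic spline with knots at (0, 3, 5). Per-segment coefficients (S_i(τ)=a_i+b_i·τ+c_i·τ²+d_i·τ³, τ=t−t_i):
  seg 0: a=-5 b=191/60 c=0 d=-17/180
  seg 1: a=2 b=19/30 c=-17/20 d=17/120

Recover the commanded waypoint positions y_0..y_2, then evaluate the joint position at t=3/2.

y_0=-5 y_1=2 y_2=1
S(3/2) = -87/160

y_0 = S_0(0) = a_0 = -5
y_1 = S_1(0) = a_1 = 2
y_2 = S_1(2) = 1
t_q=3/2 is in segment 0 (τ=3/2); S_0(τ)=-87/160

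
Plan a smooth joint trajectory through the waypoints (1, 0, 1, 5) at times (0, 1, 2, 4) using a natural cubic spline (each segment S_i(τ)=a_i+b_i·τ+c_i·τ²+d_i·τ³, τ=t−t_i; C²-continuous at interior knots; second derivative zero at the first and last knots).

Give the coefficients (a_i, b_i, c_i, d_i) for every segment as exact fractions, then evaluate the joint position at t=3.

  seg 0: a=1 b=-34/23 c=0 d=11/23
  seg 1: a=0 b=-1/23 c=33/23 d=-9/23
  seg 2: a=1 b=38/23 c=6/23 d=-1/23
S(3) = 66/23

Δ: Δ0=-1, Δ1=1, Δ2=2
row 1: diag=4, rhs=12; c'=1/4, d'=3
row 2: denom=6−1·1/4=23/4; d'=(6−1·3)/(23/4)=12/23
back: M2=12/23
back: M1=3−1/4·12/23=66/23
M: M0=0, M1=66/23, M2=12/23, M3=0
seg 0: a=1, c=M0/2=0, d=(M1−M0)/(6·1)=11/23, b=Δ0−h0·(2M0+M1)/6=-34/23
seg 1: a=0, c=M1/2=33/23, d=(M2−M1)/(6·1)=-9/23, b=Δ1−h1·(2M1+M2)/6=-1/23
seg 2: a=1, c=M2/2=6/23, d=(M3−M2)/(6·2)=-1/23, b=Δ2−h2·(2M2+M3)/6=38/23
t_q=3 → seg 2, τ=1; S=1+38/23·τ+6/23·τ²+-1/23·τ³=66/23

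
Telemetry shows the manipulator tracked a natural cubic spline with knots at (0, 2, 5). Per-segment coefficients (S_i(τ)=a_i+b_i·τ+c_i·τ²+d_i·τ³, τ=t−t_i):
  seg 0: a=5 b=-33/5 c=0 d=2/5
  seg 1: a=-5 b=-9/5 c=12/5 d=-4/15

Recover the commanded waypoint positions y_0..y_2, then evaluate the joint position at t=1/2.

y_0 = S_0(0) = a_0 = 5
y_1 = S_1(0) = a_1 = -5
y_2 = S_1(3) = 4
t_q=1/2 is in segment 0 (τ=1/2); S_0(τ)=7/4

y_0=5 y_1=-5 y_2=4
S(1/2) = 7/4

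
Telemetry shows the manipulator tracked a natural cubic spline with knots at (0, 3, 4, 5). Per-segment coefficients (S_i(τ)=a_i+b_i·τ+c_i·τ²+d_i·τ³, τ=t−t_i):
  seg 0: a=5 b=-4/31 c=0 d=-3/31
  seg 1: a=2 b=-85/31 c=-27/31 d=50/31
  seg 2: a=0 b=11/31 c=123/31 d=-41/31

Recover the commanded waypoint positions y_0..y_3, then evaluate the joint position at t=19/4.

y_0 = S_0(0) = a_0 = 5
y_1 = S_1(0) = a_1 = 2
y_2 = S_2(0) = a_2 = 0
y_3 = S_2(1) = 3
t_q=19/4 is in segment 2 (τ=3/4); S_2(τ)=3849/1984

y_0=5 y_1=2 y_2=0 y_3=3
S(19/4) = 3849/1984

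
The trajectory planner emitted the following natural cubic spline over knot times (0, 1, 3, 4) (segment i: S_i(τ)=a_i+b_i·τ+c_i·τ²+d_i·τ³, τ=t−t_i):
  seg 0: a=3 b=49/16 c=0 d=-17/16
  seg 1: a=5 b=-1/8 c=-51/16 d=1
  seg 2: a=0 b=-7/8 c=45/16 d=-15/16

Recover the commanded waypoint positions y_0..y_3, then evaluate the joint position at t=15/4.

y_0 = S_0(0) = a_0 = 3
y_1 = S_1(0) = a_1 = 5
y_2 = S_2(0) = a_2 = 0
y_3 = S_2(1) = 1
t_q=15/4 is in segment 2 (τ=3/4); S_2(τ)=543/1024

y_0=3 y_1=5 y_2=0 y_3=1
S(15/4) = 543/1024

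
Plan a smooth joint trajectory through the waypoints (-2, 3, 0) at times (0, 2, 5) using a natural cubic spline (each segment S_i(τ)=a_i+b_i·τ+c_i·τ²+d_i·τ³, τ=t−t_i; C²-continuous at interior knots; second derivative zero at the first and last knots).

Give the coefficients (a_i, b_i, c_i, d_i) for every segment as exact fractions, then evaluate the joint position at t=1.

  seg 0: a=-2 b=16/5 c=0 d=-7/40
  seg 1: a=3 b=11/10 c=-21/20 d=7/60
S(1) = 41/40

Δ: Δ0=5/2, Δ1=-1
row 1: diag=10, rhs=-21; c'=3/10, d'=-21/10
back: M1=-21/10
M: M0=0, M1=-21/10, M2=0
seg 0: a=-2, c=M0/2=0, d=(M1−M0)/(6·2)=-7/40, b=Δ0−h0·(2M0+M1)/6=16/5
seg 1: a=3, c=M1/2=-21/20, d=(M2−M1)/(6·3)=7/60, b=Δ1−h1·(2M1+M2)/6=11/10
t_q=1 → seg 0, τ=1; S=-2+16/5·τ+0·τ²+-7/40·τ³=41/40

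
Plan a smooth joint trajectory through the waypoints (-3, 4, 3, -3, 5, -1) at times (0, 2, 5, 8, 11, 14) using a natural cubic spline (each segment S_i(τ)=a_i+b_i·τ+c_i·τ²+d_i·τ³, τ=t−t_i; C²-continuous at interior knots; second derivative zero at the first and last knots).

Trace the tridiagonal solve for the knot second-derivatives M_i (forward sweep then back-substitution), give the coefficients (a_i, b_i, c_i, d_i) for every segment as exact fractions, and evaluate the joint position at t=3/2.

  seg 0: a=-3 b=12811/3090 c=0 d=-499/3090
  seg 1: a=4 b=6823/3090 c=-499/515 d=1129/27810
  seg 2: a=3 b=-3877/1545 c=-373/618 d=7169/27810
  seg 3: a=-3 b=2563/3090 c=884/515 d=-2047/5562
  seg 4: a=5 b=1841/1545 c=-4931/3090 d=4931/27810
S(3/2) = 22033/8240

Δ: Δ0=7/2, Δ1=-1/3, Δ2=-2, Δ3=8/3, Δ4=-2
row 1: diag=10, rhs=-23; c'=3/10, d'=-23/10
row 2: denom=12−3·3/10=111/10; d'=(-10−3·-23/10)/(111/10)=-31/111
row 3: denom=12−3·10/37=414/37; d'=(28−3·-31/111)/(414/37)=1067/414
row 4: denom=12−3·37/138=515/46; d'=(-28−3·1067/414)/(515/46)=-4931/1545
back: M4=-4931/1545
back: M3=1067/414−37/138·-4931/1545=1768/515
back: M2=-31/111−10/37·1768/515=-373/309
back: M1=-23/10−3/10·-373/309=-998/515
M: M0=0, M1=-998/515, M2=-373/309, M3=1768/515, M4=-4931/1545, M5=0
seg 0: a=-3, c=M0/2=0, d=(M1−M0)/(6·2)=-499/3090, b=Δ0−h0·(2M0+M1)/6=12811/3090
seg 1: a=4, c=M1/2=-499/515, d=(M2−M1)/(6·3)=1129/27810, b=Δ1−h1·(2M1+M2)/6=6823/3090
seg 2: a=3, c=M2/2=-373/618, d=(M3−M2)/(6·3)=7169/27810, b=Δ2−h2·(2M2+M3)/6=-3877/1545
seg 3: a=-3, c=M3/2=884/515, d=(M4−M3)/(6·3)=-2047/5562, b=Δ3−h3·(2M3+M4)/6=2563/3090
seg 4: a=5, c=M4/2=-4931/3090, d=(M5−M4)/(6·3)=4931/27810, b=Δ4−h4·(2M4+M5)/6=1841/1545
t_q=3/2 → seg 0, τ=3/2; S=-3+12811/3090·τ+0·τ²+-499/3090·τ³=22033/8240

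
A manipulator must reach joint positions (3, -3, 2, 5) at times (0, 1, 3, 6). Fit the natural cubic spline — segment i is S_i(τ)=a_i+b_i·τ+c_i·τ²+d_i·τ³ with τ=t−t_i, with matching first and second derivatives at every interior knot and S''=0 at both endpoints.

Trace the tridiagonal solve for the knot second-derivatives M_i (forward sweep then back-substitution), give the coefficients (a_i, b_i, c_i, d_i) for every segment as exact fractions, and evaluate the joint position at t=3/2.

Δ: Δ0=-6, Δ1=5/2, Δ2=1
row 1: diag=6, rhs=51; c'=1/3, d'=17/2
row 2: denom=10−2·1/3=28/3; d'=(-9−2·17/2)/(28/3)=-39/14
back: M2=-39/14
back: M1=17/2−1/3·-39/14=66/7
M: M0=0, M1=66/7, M2=-39/14, M3=0
seg 0: a=3, c=M0/2=0, d=(M1−M0)/(6·1)=11/7, b=Δ0−h0·(2M0+M1)/6=-53/7
seg 1: a=-3, c=M1/2=33/7, d=(M2−M1)/(6·2)=-57/56, b=Δ1−h1·(2M1+M2)/6=-20/7
seg 2: a=2, c=M2/2=-39/28, d=(M3−M2)/(6·3)=13/84, b=Δ2−h2·(2M2+M3)/6=53/14
t_q=3/2 → seg 1, τ=1/2; S=-3+-20/7·τ+33/7·τ²+-57/56·τ³=-1513/448

  seg 0: a=3 b=-53/7 c=0 d=11/7
  seg 1: a=-3 b=-20/7 c=33/7 d=-57/56
  seg 2: a=2 b=53/14 c=-39/28 d=13/84
S(3/2) = -1513/448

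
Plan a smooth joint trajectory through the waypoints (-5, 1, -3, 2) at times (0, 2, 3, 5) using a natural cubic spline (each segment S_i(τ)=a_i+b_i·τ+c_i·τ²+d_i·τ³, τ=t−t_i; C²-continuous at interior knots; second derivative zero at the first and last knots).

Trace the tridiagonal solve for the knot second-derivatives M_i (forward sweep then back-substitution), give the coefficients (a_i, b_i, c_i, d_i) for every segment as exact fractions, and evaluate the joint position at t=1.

Δ: Δ0=3, Δ1=-4, Δ2=5/2
row 1: diag=6, rhs=-42; c'=1/6, d'=-7
row 2: denom=6−1·1/6=35/6; d'=(39−1·-7)/(35/6)=276/35
back: M2=276/35
back: M1=-7−1/6·276/35=-291/35
M: M0=0, M1=-291/35, M2=276/35, M3=0
seg 0: a=-5, c=M0/2=0, d=(M1−M0)/(6·2)=-97/140, b=Δ0−h0·(2M0+M1)/6=202/35
seg 1: a=1, c=M1/2=-291/70, d=(M2−M1)/(6·1)=27/10, b=Δ1−h1·(2M1+M2)/6=-89/35
seg 2: a=-3, c=M2/2=138/35, d=(M3−M2)/(6·2)=-23/35, b=Δ2−h2·(2M2+M3)/6=-193/70
t_q=1 → seg 0, τ=1; S=-5+202/35·τ+0·τ²+-97/140·τ³=11/140

  seg 0: a=-5 b=202/35 c=0 d=-97/140
  seg 1: a=1 b=-89/35 c=-291/70 d=27/10
  seg 2: a=-3 b=-193/70 c=138/35 d=-23/35
S(1) = 11/140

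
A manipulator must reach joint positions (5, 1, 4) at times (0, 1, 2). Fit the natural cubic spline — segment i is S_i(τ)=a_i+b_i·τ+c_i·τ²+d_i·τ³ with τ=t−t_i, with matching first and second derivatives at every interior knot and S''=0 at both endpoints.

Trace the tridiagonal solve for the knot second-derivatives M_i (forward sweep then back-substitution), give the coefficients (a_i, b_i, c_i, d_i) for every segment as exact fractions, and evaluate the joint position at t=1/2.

Δ: Δ0=-4, Δ1=3
row 1: diag=4, rhs=42; c'=1/4, d'=21/2
back: M1=21/2
M: M0=0, M1=21/2, M2=0
seg 0: a=5, c=M0/2=0, d=(M1−M0)/(6·1)=7/4, b=Δ0−h0·(2M0+M1)/6=-23/4
seg 1: a=1, c=M1/2=21/4, d=(M2−M1)/(6·1)=-7/4, b=Δ1−h1·(2M1+M2)/6=-1/2
t_q=1/2 → seg 0, τ=1/2; S=5+-23/4·τ+0·τ²+7/4·τ³=75/32

  seg 0: a=5 b=-23/4 c=0 d=7/4
  seg 1: a=1 b=-1/2 c=21/4 d=-7/4
S(1/2) = 75/32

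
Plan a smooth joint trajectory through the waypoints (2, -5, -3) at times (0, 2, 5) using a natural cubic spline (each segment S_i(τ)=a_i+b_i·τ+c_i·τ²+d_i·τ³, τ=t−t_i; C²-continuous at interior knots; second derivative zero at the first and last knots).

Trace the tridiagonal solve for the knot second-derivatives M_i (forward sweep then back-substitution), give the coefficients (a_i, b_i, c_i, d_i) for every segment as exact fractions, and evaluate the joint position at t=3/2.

  seg 0: a=2 b=-13/3 c=0 d=5/24
  seg 1: a=-5 b=-11/6 c=5/4 d=-5/36
S(3/2) = -243/64

Δ: Δ0=-7/2, Δ1=2/3
row 1: diag=10, rhs=25; c'=3/10, d'=5/2
back: M1=5/2
M: M0=0, M1=5/2, M2=0
seg 0: a=2, c=M0/2=0, d=(M1−M0)/(6·2)=5/24, b=Δ0−h0·(2M0+M1)/6=-13/3
seg 1: a=-5, c=M1/2=5/4, d=(M2−M1)/(6·3)=-5/36, b=Δ1−h1·(2M1+M2)/6=-11/6
t_q=3/2 → seg 0, τ=3/2; S=2+-13/3·τ+0·τ²+5/24·τ³=-243/64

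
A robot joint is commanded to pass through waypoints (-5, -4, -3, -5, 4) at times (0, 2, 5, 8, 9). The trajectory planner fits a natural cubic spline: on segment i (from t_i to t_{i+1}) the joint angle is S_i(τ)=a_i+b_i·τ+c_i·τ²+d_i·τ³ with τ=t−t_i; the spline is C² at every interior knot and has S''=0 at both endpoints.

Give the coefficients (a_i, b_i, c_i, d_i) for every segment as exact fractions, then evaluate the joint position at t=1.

  seg 0: a=-5 b=103/399 c=0 d=193/3192
  seg 1: a=-4 b=785/798 c=193/532 d=-925/4788
  seg 2: a=-3 b=-3281/1596 c=-183/133 d=2935/4788
  seg 3: a=-5 b=4979/798 c=2203/532 d=-2203/1596
S(1) = -4981/1064

Δ: Δ0=1/2, Δ1=1/3, Δ2=-2/3, Δ3=9
row 1: diag=10, rhs=-1; c'=3/10, d'=-1/10
row 2: denom=12−3·3/10=111/10; d'=(-6−3·-1/10)/(111/10)=-19/37
row 3: denom=8−3·10/37=266/37; d'=(58−3·-19/37)/(266/37)=2203/266
back: M3=2203/266
back: M2=-19/37−10/37·2203/266=-366/133
back: M1=-1/10−3/10·-366/133=193/266
M: M0=0, M1=193/266, M2=-366/133, M3=2203/266, M4=0
seg 0: a=-5, c=M0/2=0, d=(M1−M0)/(6·2)=193/3192, b=Δ0−h0·(2M0+M1)/6=103/399
seg 1: a=-4, c=M1/2=193/532, d=(M2−M1)/(6·3)=-925/4788, b=Δ1−h1·(2M1+M2)/6=785/798
seg 2: a=-3, c=M2/2=-183/133, d=(M3−M2)/(6·3)=2935/4788, b=Δ2−h2·(2M2+M3)/6=-3281/1596
seg 3: a=-5, c=M3/2=2203/532, d=(M4−M3)/(6·1)=-2203/1596, b=Δ3−h3·(2M3+M4)/6=4979/798
t_q=1 → seg 0, τ=1; S=-5+103/399·τ+0·τ²+193/3192·τ³=-4981/1064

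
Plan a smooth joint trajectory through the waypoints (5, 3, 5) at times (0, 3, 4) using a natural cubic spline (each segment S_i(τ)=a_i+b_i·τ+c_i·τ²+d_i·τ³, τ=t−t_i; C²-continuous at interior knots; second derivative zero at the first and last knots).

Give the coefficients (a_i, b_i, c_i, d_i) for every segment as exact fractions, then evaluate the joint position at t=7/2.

Δ: Δ0=-2/3, Δ1=2
row 1: diag=8, rhs=16; c'=1/8, d'=2
back: M1=2
M: M0=0, M1=2, M2=0
seg 0: a=5, c=M0/2=0, d=(M1−M0)/(6·3)=1/9, b=Δ0−h0·(2M0+M1)/6=-5/3
seg 1: a=3, c=M1/2=1, d=(M2−M1)/(6·1)=-1/3, b=Δ1−h1·(2M1+M2)/6=4/3
t_q=7/2 → seg 1, τ=1/2; S=3+4/3·τ+1·τ²+-1/3·τ³=31/8

  seg 0: a=5 b=-5/3 c=0 d=1/9
  seg 1: a=3 b=4/3 c=1 d=-1/3
S(7/2) = 31/8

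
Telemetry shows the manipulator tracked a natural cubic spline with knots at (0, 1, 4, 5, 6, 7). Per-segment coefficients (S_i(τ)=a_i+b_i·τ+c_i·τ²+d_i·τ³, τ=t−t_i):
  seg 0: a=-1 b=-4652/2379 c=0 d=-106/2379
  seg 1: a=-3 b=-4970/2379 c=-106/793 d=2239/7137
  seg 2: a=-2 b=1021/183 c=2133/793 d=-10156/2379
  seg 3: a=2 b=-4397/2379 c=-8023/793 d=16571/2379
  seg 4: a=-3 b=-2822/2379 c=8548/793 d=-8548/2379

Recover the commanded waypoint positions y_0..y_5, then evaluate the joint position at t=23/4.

y_0=-1 y_1=-3 y_2=-2 y_3=2 y_4=-3 y_5=3
S(23/4) = -8349/3904

y_0 = S_0(0) = a_0 = -1
y_1 = S_1(0) = a_1 = -3
y_2 = S_2(0) = a_2 = -2
y_3 = S_3(0) = a_3 = 2
y_4 = S_4(0) = a_4 = -3
y_5 = S_4(1) = 3
t_q=23/4 is in segment 3 (τ=3/4); S_3(τ)=-8349/3904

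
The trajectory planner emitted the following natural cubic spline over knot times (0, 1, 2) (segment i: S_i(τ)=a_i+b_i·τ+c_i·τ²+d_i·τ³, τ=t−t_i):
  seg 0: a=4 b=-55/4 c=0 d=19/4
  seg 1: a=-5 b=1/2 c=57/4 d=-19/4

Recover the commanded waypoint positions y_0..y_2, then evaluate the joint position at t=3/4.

y_0 = S_0(0) = a_0 = 4
y_1 = S_1(0) = a_1 = -5
y_2 = S_1(1) = 5
t_q=3/4 is in segment 0 (τ=3/4); S_0(τ)=-1103/256

y_0=4 y_1=-5 y_2=5
S(3/4) = -1103/256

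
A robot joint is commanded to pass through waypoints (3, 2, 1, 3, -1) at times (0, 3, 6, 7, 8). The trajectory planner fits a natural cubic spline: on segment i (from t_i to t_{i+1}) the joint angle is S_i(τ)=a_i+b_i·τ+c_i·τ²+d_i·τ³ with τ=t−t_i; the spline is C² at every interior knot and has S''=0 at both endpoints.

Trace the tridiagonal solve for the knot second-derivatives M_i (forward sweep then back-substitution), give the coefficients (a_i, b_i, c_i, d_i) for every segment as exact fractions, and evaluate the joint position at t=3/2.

Δ: Δ0=-1/3, Δ1=-1/3, Δ2=2, Δ3=-4
row 1: diag=12, rhs=0; c'=1/4, d'=0
row 2: denom=8−3·1/4=29/4; d'=(14−3·0)/(29/4)=56/29
row 3: denom=4−1·4/29=112/29; d'=(-36−1·56/29)/(112/29)=-275/28
back: M3=-275/28
back: M2=56/29−4/29·-275/28=23/7
back: M1=0−1/4·23/7=-23/28
M: M0=0, M1=-23/28, M2=23/7, M3=-275/28, M4=0
seg 0: a=3, c=M0/2=0, d=(M1−M0)/(6·3)=-23/504, b=Δ0−h0·(2M0+M1)/6=13/168
seg 1: a=2, c=M1/2=-23/56, d=(M2−M1)/(6·3)=115/504, b=Δ1−h1·(2M1+M2)/6=-97/84
seg 2: a=1, c=M2/2=23/14, d=(M3−M2)/(6·1)=-367/168, b=Δ2−h2·(2M2+M3)/6=61/24
seg 3: a=3, c=M3/2=-275/56, d=(M4−M3)/(6·1)=275/168, b=Δ3−h3·(2M3+M4)/6=-61/84
t_q=3/2 → seg 0, τ=3/2; S=3+13/168·τ+0·τ²+-23/504·τ³=1327/448

  seg 0: a=3 b=13/168 c=0 d=-23/504
  seg 1: a=2 b=-97/84 c=-23/56 d=115/504
  seg 2: a=1 b=61/24 c=23/14 d=-367/168
  seg 3: a=3 b=-61/84 c=-275/56 d=275/168
S(3/2) = 1327/448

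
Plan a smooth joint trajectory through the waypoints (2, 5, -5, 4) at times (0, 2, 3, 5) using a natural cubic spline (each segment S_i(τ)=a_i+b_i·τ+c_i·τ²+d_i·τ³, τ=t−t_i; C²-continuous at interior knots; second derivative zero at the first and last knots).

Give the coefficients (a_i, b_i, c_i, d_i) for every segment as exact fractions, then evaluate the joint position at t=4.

Δ: Δ0=3/2, Δ1=-10, Δ2=9/2
row 1: diag=6, rhs=-69; c'=1/6, d'=-23/2
row 2: denom=6−1·1/6=35/6; d'=(87−1·-23/2)/(35/6)=591/35
back: M2=591/35
back: M1=-23/2−1/6·591/35=-501/35
M: M0=0, M1=-501/35, M2=591/35, M3=0
seg 0: a=2, c=M0/2=0, d=(M1−M0)/(6·2)=-167/140, b=Δ0−h0·(2M0+M1)/6=439/70
seg 1: a=5, c=M1/2=-501/70, d=(M2−M1)/(6·1)=26/5, b=Δ1−h1·(2M1+M2)/6=-563/70
seg 2: a=-5, c=M2/2=591/70, d=(M3−M2)/(6·2)=-197/140, b=Δ2−h2·(2M2+M3)/6=-473/70
t_q=4 → seg 2, τ=1; S=-5+-473/70·τ+591/70·τ²+-197/140·τ³=-661/140

  seg 0: a=2 b=439/70 c=0 d=-167/140
  seg 1: a=5 b=-563/70 c=-501/70 d=26/5
  seg 2: a=-5 b=-473/70 c=591/70 d=-197/140
S(4) = -661/140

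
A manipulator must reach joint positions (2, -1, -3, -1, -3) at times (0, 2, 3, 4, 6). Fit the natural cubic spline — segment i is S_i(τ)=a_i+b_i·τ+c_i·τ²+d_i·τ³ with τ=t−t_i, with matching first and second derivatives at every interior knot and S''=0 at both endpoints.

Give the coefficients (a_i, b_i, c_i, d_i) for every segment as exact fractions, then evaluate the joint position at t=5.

  seg 0: a=2 b=-11/12 c=0 d=-7/48
  seg 1: a=-1 b=-8/3 c=-7/8 d=37/24
  seg 2: a=-3 b=5/24 c=15/4 d=-47/24
  seg 3: a=-1 b=11/6 c=-17/8 d=17/48
S(5) = -15/16

Δ: Δ0=-3/2, Δ1=-2, Δ2=2, Δ3=-1
row 1: diag=6, rhs=-3; c'=1/6, d'=-1/2
row 2: denom=4−1·1/6=23/6; d'=(24−1·-1/2)/(23/6)=147/23
row 3: denom=6−1·6/23=132/23; d'=(-18−1·147/23)/(132/23)=-17/4
back: M3=-17/4
back: M2=147/23−6/23·-17/4=15/2
back: M1=-1/2−1/6·15/2=-7/4
M: M0=0, M1=-7/4, M2=15/2, M3=-17/4, M4=0
seg 0: a=2, c=M0/2=0, d=(M1−M0)/(6·2)=-7/48, b=Δ0−h0·(2M0+M1)/6=-11/12
seg 1: a=-1, c=M1/2=-7/8, d=(M2−M1)/(6·1)=37/24, b=Δ1−h1·(2M1+M2)/6=-8/3
seg 2: a=-3, c=M2/2=15/4, d=(M3−M2)/(6·1)=-47/24, b=Δ2−h2·(2M2+M3)/6=5/24
seg 3: a=-1, c=M3/2=-17/8, d=(M4−M3)/(6·2)=17/48, b=Δ3−h3·(2M3+M4)/6=11/6
t_q=5 → seg 3, τ=1; S=-1+11/6·τ+-17/8·τ²+17/48·τ³=-15/16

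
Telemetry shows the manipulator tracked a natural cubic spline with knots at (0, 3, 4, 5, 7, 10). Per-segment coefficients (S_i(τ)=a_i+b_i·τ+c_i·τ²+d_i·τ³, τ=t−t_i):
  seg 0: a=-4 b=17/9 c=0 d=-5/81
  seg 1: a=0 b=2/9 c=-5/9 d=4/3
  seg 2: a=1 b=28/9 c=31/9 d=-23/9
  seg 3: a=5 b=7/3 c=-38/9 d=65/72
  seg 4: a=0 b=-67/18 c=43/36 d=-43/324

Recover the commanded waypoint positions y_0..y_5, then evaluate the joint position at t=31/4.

y_0=-4 y_1=0 y_2=1 y_3=5 y_4=0 y_5=-4
S(31/4) = -557/256

y_0 = S_0(0) = a_0 = -4
y_1 = S_1(0) = a_1 = 0
y_2 = S_2(0) = a_2 = 1
y_3 = S_3(0) = a_3 = 5
y_4 = S_4(0) = a_4 = 0
y_5 = S_4(3) = -4
t_q=31/4 is in segment 4 (τ=3/4); S_4(τ)=-557/256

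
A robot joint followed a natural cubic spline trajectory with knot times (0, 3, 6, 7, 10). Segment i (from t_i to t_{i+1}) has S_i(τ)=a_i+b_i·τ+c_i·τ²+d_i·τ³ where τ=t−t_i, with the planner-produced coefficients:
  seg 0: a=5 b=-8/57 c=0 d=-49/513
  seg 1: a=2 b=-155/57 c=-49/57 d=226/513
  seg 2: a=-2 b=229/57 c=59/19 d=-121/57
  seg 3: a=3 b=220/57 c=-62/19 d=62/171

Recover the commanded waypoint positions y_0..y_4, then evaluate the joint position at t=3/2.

y_0=5 y_1=2 y_2=-2 y_3=3 y_4=-5
S(3/2) = 679/152

y_0 = S_0(0) = a_0 = 5
y_1 = S_1(0) = a_1 = 2
y_2 = S_2(0) = a_2 = -2
y_3 = S_3(0) = a_3 = 3
y_4 = S_3(3) = -5
t_q=3/2 is in segment 0 (τ=3/2); S_0(τ)=679/152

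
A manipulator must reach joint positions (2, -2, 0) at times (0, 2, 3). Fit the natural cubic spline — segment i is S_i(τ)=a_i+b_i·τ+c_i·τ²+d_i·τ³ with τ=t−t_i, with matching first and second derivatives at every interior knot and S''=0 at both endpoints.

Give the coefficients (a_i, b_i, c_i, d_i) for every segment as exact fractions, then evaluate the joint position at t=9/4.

  seg 0: a=2 b=-10/3 c=0 d=1/3
  seg 1: a=-2 b=2/3 c=2 d=-2/3
S(9/4) = -55/32

Δ: Δ0=-2, Δ1=2
row 1: diag=6, rhs=24; c'=1/6, d'=4
back: M1=4
M: M0=0, M1=4, M2=0
seg 0: a=2, c=M0/2=0, d=(M1−M0)/(6·2)=1/3, b=Δ0−h0·(2M0+M1)/6=-10/3
seg 1: a=-2, c=M1/2=2, d=(M2−M1)/(6·1)=-2/3, b=Δ1−h1·(2M1+M2)/6=2/3
t_q=9/4 → seg 1, τ=1/4; S=-2+2/3·τ+2·τ²+-2/3·τ³=-55/32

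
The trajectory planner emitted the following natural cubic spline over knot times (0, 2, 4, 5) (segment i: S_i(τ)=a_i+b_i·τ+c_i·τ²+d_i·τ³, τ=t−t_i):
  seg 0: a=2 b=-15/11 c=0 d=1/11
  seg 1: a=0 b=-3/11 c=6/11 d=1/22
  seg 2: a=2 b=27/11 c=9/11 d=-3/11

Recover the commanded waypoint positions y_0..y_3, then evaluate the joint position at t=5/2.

y_0 = S_0(0) = a_0 = 2
y_1 = S_1(0) = a_1 = 0
y_2 = S_2(0) = a_2 = 2
y_3 = S_2(1) = 5
t_q=5/2 is in segment 1 (τ=1/2); S_1(τ)=1/176

y_0=2 y_1=0 y_2=2 y_3=5
S(5/2) = 1/176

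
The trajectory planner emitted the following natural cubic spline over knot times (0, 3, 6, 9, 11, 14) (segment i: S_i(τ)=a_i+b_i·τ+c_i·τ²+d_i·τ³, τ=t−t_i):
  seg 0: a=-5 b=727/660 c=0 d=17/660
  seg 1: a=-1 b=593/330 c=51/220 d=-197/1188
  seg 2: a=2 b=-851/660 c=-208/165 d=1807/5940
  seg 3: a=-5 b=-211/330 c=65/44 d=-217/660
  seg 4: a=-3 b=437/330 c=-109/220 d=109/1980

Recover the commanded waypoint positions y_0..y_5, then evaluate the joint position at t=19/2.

y_0 = S_0(0) = a_0 = -5
y_1 = S_1(0) = a_1 = -1
y_2 = S_2(0) = a_2 = 2
y_3 = S_3(0) = a_3 = -5
y_4 = S_4(0) = a_4 = -3
y_5 = S_4(3) = -2
t_q=19/2 is in segment 3 (τ=1/2); S_3(τ)=-1757/352

y_0=-5 y_1=-1 y_2=2 y_3=-5 y_4=-3 y_5=-2
S(19/2) = -1757/352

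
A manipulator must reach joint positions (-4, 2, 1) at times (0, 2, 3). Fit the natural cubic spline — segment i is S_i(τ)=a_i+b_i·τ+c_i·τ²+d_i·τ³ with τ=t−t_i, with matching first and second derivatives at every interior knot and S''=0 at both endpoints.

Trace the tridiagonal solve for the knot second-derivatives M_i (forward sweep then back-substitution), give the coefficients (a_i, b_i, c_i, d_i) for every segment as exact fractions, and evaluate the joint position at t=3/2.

  seg 0: a=-4 b=13/3 c=0 d=-1/3
  seg 1: a=2 b=1/3 c=-2 d=2/3
S(3/2) = 11/8

Δ: Δ0=3, Δ1=-1
row 1: diag=6, rhs=-24; c'=1/6, d'=-4
back: M1=-4
M: M0=0, M1=-4, M2=0
seg 0: a=-4, c=M0/2=0, d=(M1−M0)/(6·2)=-1/3, b=Δ0−h0·(2M0+M1)/6=13/3
seg 1: a=2, c=M1/2=-2, d=(M2−M1)/(6·1)=2/3, b=Δ1−h1·(2M1+M2)/6=1/3
t_q=3/2 → seg 0, τ=3/2; S=-4+13/3·τ+0·τ²+-1/3·τ³=11/8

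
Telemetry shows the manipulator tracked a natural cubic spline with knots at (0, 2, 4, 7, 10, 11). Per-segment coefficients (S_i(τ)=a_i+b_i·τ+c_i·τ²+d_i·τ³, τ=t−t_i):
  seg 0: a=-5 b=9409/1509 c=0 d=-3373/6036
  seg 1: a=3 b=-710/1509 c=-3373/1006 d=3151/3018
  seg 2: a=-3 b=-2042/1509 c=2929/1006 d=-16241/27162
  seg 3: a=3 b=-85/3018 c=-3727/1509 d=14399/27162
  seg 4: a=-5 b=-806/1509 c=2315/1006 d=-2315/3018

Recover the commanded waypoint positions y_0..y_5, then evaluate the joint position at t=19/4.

y_0=-5 y_1=3 y_2=-3 y_3=3 y_4=-5 y_5=-4
S(19/4) = -169293/64384

y_0 = S_0(0) = a_0 = -5
y_1 = S_1(0) = a_1 = 3
y_2 = S_2(0) = a_2 = -3
y_3 = S_3(0) = a_3 = 3
y_4 = S_4(0) = a_4 = -5
y_5 = S_4(1) = -4
t_q=19/4 is in segment 2 (τ=3/4); S_2(τ)=-169293/64384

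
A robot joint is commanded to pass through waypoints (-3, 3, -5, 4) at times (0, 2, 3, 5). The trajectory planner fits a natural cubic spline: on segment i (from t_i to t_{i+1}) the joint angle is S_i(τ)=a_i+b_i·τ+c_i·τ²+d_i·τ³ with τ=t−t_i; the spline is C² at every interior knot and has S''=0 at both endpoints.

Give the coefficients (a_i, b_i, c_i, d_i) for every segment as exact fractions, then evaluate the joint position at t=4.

Δ: Δ0=3, Δ1=-8, Δ2=9/2
row 1: diag=6, rhs=-66; c'=1/6, d'=-11
row 2: denom=6−1·1/6=35/6; d'=(75−1·-11)/(35/6)=516/35
back: M2=516/35
back: M1=-11−1/6·516/35=-471/35
M: M0=0, M1=-471/35, M2=516/35, M3=0
seg 0: a=-3, c=M0/2=0, d=(M1−M0)/(6·2)=-157/140, b=Δ0−h0·(2M0+M1)/6=262/35
seg 1: a=3, c=M1/2=-471/70, d=(M2−M1)/(6·1)=47/10, b=Δ1−h1·(2M1+M2)/6=-209/35
seg 2: a=-5, c=M2/2=258/35, d=(M3−M2)/(6·2)=-43/35, b=Δ2−h2·(2M2+M3)/6=-373/70
t_q=4 → seg 2, τ=1; S=-5+-373/70·τ+258/35·τ²+-43/35·τ³=-293/70

  seg 0: a=-3 b=262/35 c=0 d=-157/140
  seg 1: a=3 b=-209/35 c=-471/70 d=47/10
  seg 2: a=-5 b=-373/70 c=258/35 d=-43/35
S(4) = -293/70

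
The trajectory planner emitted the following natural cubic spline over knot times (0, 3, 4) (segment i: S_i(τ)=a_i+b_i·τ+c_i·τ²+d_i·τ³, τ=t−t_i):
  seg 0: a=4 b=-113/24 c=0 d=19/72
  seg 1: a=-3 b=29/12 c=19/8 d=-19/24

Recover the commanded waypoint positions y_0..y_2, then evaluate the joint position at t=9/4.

y_0 = S_0(0) = a_0 = 4
y_1 = S_1(0) = a_1 = -3
y_2 = S_1(1) = 1
t_q=9/4 is in segment 0 (τ=9/4); S_0(τ)=-1837/512

y_0=4 y_1=-3 y_2=1
S(9/4) = -1837/512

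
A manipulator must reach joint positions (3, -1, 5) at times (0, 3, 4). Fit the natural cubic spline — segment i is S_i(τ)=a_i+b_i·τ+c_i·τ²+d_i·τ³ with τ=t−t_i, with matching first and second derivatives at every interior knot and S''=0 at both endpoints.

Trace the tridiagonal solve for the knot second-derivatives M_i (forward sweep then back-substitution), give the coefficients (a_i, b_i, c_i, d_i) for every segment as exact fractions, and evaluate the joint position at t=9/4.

  seg 0: a=3 b=-49/12 c=0 d=11/36
  seg 1: a=-1 b=25/6 c=11/4 d=-11/12
S(9/4) = -693/256

Δ: Δ0=-4/3, Δ1=6
row 1: diag=8, rhs=44; c'=1/8, d'=11/2
back: M1=11/2
M: M0=0, M1=11/2, M2=0
seg 0: a=3, c=M0/2=0, d=(M1−M0)/(6·3)=11/36, b=Δ0−h0·(2M0+M1)/6=-49/12
seg 1: a=-1, c=M1/2=11/4, d=(M2−M1)/(6·1)=-11/12, b=Δ1−h1·(2M1+M2)/6=25/6
t_q=9/4 → seg 0, τ=9/4; S=3+-49/12·τ+0·τ²+11/36·τ³=-693/256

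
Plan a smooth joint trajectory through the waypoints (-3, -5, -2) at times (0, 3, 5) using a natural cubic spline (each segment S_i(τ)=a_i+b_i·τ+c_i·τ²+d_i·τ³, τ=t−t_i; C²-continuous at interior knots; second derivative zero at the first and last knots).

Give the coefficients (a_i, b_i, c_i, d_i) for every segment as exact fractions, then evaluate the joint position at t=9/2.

Δ: Δ0=-2/3, Δ1=3/2
row 1: diag=10, rhs=13; c'=1/5, d'=13/10
back: M1=13/10
M: M0=0, M1=13/10, M2=0
seg 0: a=-3, c=M0/2=0, d=(M1−M0)/(6·3)=13/180, b=Δ0−h0·(2M0+M1)/6=-79/60
seg 1: a=-5, c=M1/2=13/20, d=(M2−M1)/(6·2)=-13/120, b=Δ1−h1·(2M1+M2)/6=19/30
t_q=9/2 → seg 1, τ=3/2; S=-5+19/30·τ+13/20·τ²+-13/120·τ³=-189/64

  seg 0: a=-3 b=-79/60 c=0 d=13/180
  seg 1: a=-5 b=19/30 c=13/20 d=-13/120
S(9/2) = -189/64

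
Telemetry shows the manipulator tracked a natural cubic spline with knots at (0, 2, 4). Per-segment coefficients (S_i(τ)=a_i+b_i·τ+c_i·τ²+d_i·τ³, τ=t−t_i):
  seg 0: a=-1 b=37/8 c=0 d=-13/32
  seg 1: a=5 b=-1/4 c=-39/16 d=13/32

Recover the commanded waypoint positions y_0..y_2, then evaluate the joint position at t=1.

y_0=-1 y_1=5 y_2=-2
S(1) = 103/32

y_0 = S_0(0) = a_0 = -1
y_1 = S_1(0) = a_1 = 5
y_2 = S_1(2) = -2
t_q=1 is in segment 0 (τ=1); S_0(τ)=103/32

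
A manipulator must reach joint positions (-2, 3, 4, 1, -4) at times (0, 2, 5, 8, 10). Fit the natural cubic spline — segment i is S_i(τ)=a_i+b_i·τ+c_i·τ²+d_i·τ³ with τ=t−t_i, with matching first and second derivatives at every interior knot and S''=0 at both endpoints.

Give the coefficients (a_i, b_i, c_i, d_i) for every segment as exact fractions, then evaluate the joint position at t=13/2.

  seg 0: a=-2 b=1489/510 c=0 d=-107/1020
  seg 1: a=3 b=847/510 c=-107/170 d=143/2295
  seg 2: a=4 b=-13/30 c=-7/102 d=-92/2295
  seg 3: a=1 b=-983/510 c=-73/170 d=73/1020
S(13/2) = 2081/680

Δ: Δ0=5/2, Δ1=1/3, Δ2=-1, Δ3=-5/2
row 1: diag=10, rhs=-13; c'=3/10, d'=-13/10
row 2: denom=12−3·3/10=111/10; d'=(-8−3·-13/10)/(111/10)=-41/111
row 3: denom=10−3·10/37=340/37; d'=(-9−3·-41/111)/(340/37)=-73/85
back: M3=-73/85
back: M2=-41/111−10/37·-73/85=-7/51
back: M1=-13/10−3/10·-7/51=-107/85
M: M0=0, M1=-107/85, M2=-7/51, M3=-73/85, M4=0
seg 0: a=-2, c=M0/2=0, d=(M1−M0)/(6·2)=-107/1020, b=Δ0−h0·(2M0+M1)/6=1489/510
seg 1: a=3, c=M1/2=-107/170, d=(M2−M1)/(6·3)=143/2295, b=Δ1−h1·(2M1+M2)/6=847/510
seg 2: a=4, c=M2/2=-7/102, d=(M3−M2)/(6·3)=-92/2295, b=Δ2−h2·(2M2+M3)/6=-13/30
seg 3: a=1, c=M3/2=-73/170, d=(M4−M3)/(6·2)=73/1020, b=Δ3−h3·(2M3+M4)/6=-983/510
t_q=13/2 → seg 2, τ=3/2; S=4+-13/30·τ+-7/102·τ²+-92/2295·τ³=2081/680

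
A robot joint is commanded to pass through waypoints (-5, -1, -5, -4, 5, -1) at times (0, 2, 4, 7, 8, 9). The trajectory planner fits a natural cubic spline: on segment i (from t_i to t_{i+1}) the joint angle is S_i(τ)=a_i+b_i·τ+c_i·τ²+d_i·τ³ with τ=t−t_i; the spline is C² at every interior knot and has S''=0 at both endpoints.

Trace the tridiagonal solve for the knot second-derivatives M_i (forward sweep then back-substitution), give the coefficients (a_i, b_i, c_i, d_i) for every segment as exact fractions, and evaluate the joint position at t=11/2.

Δ: Δ0=2, Δ1=-2, Δ2=1/3, Δ3=9, Δ4=-6
row 1: diag=8, rhs=-24; c'=1/4, d'=-3
row 2: denom=10−2·1/4=19/2; d'=(14−2·-3)/(19/2)=40/19
row 3: denom=8−3·6/19=134/19; d'=(52−3·40/19)/(134/19)=434/67
row 4: denom=4−1·19/134=517/134; d'=(-90−1·434/67)/(517/134)=-12928/517
back: M4=-12928/517
back: M3=434/67−19/134·-12928/517=5182/517
back: M2=40/19−6/19·5182/517=-548/517
back: M1=-3−1/4·-548/517=-1414/517
M: M0=0, M1=-1414/517, M2=-548/517, M3=5182/517, M4=-12928/517, M5=0
seg 0: a=-5, c=M0/2=0, d=(M1−M0)/(6·2)=-707/3102, b=Δ0−h0·(2M0+M1)/6=4516/1551
seg 1: a=-1, c=M1/2=-707/517, d=(M2−M1)/(6·2)=433/3102, b=Δ1−h1·(2M1+M2)/6=274/1551
seg 2: a=-5, c=M2/2=-274/517, d=(M3−M2)/(6·3)=955/1551, b=Δ2−h2·(2M2+M3)/6=-5612/1551
seg 3: a=-4, c=M3/2=2591/517, d=(M4−M3)/(6·1)=-9055/1551, b=Δ3−h3·(2M3+M4)/6=15241/1551
seg 4: a=5, c=M4/2=-6464/517, d=(M5−M4)/(6·1)=6464/1551, b=Δ4−h4·(2M4+M5)/6=3622/1551
t_q=11/2 → seg 2, τ=3/2; S=-5+-5612/1551·τ+-274/517·τ²+955/1551·τ³=-39465/4136

  seg 0: a=-5 b=4516/1551 c=0 d=-707/3102
  seg 1: a=-1 b=274/1551 c=-707/517 d=433/3102
  seg 2: a=-5 b=-5612/1551 c=-274/517 d=955/1551
  seg 3: a=-4 b=15241/1551 c=2591/517 d=-9055/1551
  seg 4: a=5 b=3622/1551 c=-6464/517 d=6464/1551
S(11/2) = -39465/4136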